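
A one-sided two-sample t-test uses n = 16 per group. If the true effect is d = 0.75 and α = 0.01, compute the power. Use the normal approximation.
Power ≈ 0.42

Power calculation (two-sample t-test, normal approximation):
z_β = d · √(n/2) - z_α
z_β = 0.75 · √(16/2) - 2.326
z_β = 0.75 · 2.828 - 2.326
z_β = -0.205

Power = Φ(z_β) = Φ(-0.205) ≈ 0.419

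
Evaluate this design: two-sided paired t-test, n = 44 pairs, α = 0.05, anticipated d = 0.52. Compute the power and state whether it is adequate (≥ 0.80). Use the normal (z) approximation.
Power ≈ 0.93; the study is adequately powered (power ≥ 0.80)

Power calculation (paired t-test, normal approximation):
z_β = d · √n - z_{α/2}
z_β = 0.52 · √44 - 1.960
z_β = 0.52 · 6.633 - 1.960
z_β = 1.489

Power = Φ(z_β) = Φ(1.489) ≈ 0.932

Effect size d = 0.52 is medium by Cohen's convention (0.2/0.5/0.8).

Threshold: power ≥ 0.80 is conventionally adequate.
Power ≈ 0.93 → the study is adequately powered (power ≥ 0.80).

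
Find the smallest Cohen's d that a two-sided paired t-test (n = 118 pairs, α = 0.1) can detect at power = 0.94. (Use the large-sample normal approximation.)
d ≈ 0.29

Minimum detectable effect (paired t-test, normal approximation):
d = (z_{α/2} + z_β) / √n
d = (1.645 + 1.555) / √118
d = 3.200 / 10.863
d ≈ 0.29

By Cohen's convention (0.2 small / 0.5 medium / 0.8 large): small effect.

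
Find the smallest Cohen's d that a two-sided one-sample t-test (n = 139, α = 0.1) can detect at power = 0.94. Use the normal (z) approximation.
d ≈ 0.27

Minimum detectable effect (one-sample t-test, normal approximation):
d = (z_{α/2} + z_β) / √n
d = (1.645 + 1.555) / √139
d = 3.200 / 11.790
d ≈ 0.27

By Cohen's convention (0.2 small / 0.5 medium / 0.8 large): small effect.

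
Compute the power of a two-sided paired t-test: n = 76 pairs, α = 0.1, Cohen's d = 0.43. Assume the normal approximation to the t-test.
Power ≈ 0.98

Power calculation (paired t-test, normal approximation):
z_β = d · √n - z_{α/2}
z_β = 0.43 · √76 - 1.645
z_β = 0.43 · 8.718 - 1.645
z_β = 2.104

Power = Φ(z_β) = Φ(2.104) ≈ 0.982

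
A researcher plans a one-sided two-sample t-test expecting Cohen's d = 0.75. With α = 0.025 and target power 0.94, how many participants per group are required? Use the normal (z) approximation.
n = 44 per group

Sample size formula (two-sample t-test, normal approximation):
n = 2 · ((z_α + z_β) / d)²

z_α = 1.960 (for α = 0.025, one-sided)
z_β = 1.555 (for power = 0.94)
d = 0.75

n = 2 · ((1.960 + 1.555) / 0.75)²
n = 2 · (4.687)²
n ≈ 43.94
Round up to the next whole number: n = 44 per group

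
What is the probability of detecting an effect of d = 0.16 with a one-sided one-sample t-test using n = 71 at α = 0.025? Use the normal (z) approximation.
Power ≈ 0.27

Power calculation (one-sample t-test, normal approximation):
z_β = d · √n - z_α
z_β = 0.16 · √71 - 1.960
z_β = 0.16 · 8.426 - 1.960
z_β = -0.612

Power = Φ(z_β) = Φ(-0.612) ≈ 0.270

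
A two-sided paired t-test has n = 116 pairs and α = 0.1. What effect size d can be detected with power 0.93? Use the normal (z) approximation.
d ≈ 0.29

Minimum detectable effect (paired t-test, normal approximation):
d = (z_{α/2} + z_β) / √n
d = (1.645 + 1.476) / √116
d = 3.121 / 10.770
d ≈ 0.29

By Cohen's convention (0.2 small / 0.5 medium / 0.8 large): small effect.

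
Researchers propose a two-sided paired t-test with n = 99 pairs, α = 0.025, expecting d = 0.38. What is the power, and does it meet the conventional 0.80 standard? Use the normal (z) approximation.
Power ≈ 0.94; the study is adequately powered (power ≥ 0.80)

Power calculation (paired t-test, normal approximation):
z_β = d · √n - z_{α/2}
z_β = 0.38 · √99 - 2.241
z_β = 0.38 · 9.950 - 2.241
z_β = 1.540

Power = Φ(z_β) = Φ(1.540) ≈ 0.938

Effect size d = 0.38 is small by Cohen's convention (0.2/0.5/0.8).

Threshold: power ≥ 0.80 is conventionally adequate.
Power ≈ 0.94 → the study is adequately powered (power ≥ 0.80).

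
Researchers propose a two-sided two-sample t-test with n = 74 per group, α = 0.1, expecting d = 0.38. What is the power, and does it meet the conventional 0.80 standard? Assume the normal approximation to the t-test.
Power ≈ 0.75; the study is underpowered (power < 0.80)

Power calculation (two-sample t-test, normal approximation):
z_β = d · √(n/2) - z_{α/2}
z_β = 0.38 · √(74/2) - 1.645
z_β = 0.38 · 6.083 - 1.645
z_β = 0.667

Power = Φ(z_β) = Φ(0.667) ≈ 0.747

Effect size d = 0.38 is small by Cohen's convention (0.2/0.5/0.8).

Threshold: power ≥ 0.80 is conventionally adequate.
Power ≈ 0.75 → the study is underpowered (power < 0.80).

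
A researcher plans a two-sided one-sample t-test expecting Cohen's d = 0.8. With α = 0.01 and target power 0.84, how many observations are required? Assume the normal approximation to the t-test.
n = 20

Sample size formula (one-sample t-test, normal approximation):
n = ((z_{α/2} + z_β) / d)²

z_{α/2} = 2.576 (for α = 0.01, two-sided)
z_β = 0.994 (for power = 0.84)
d = 0.8

n = ((2.576 + 0.994) / 0.8)²
n = (4.463)²
n ≈ 19.92
Round up to the next whole number: n = 20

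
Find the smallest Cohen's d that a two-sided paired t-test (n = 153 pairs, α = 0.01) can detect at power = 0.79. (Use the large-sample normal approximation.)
d ≈ 0.27

Minimum detectable effect (paired t-test, normal approximation):
d = (z_{α/2} + z_β) / √n
d = (2.576 + 0.806) / √153
d = 3.382 / 12.369
d ≈ 0.27

By Cohen's convention (0.2 small / 0.5 medium / 0.8 large): small effect.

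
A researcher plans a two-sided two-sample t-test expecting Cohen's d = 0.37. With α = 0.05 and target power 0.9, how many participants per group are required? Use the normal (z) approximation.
n = 154 per group

Sample size formula (two-sample t-test, normal approximation):
n = 2 · ((z_{α/2} + z_β) / d)²

z_{α/2} = 1.960 (for α = 0.05, two-sided)
z_β = 1.282 (for power = 0.9)
d = 0.37

n = 2 · ((1.960 + 1.282) / 0.37)²
n = 2 · (8.762)²
n ≈ 153.55
Round up to the next whole number: n = 154 per group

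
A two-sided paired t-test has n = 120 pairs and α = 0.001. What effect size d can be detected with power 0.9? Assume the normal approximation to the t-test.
d ≈ 0.42

Minimum detectable effect (paired t-test, normal approximation):
d = (z_{α/2} + z_β) / √n
d = (3.291 + 1.282) / √120
d = 4.572 / 10.954
d ≈ 0.42

By Cohen's convention (0.2 small / 0.5 medium / 0.8 large): small effect.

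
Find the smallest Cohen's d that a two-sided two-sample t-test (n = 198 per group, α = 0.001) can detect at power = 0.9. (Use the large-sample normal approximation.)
d ≈ 0.46

Minimum detectable effect (two-sample t-test, normal approximation):
d = (z_{α/2} + z_β) / √(n/2)
d = (3.291 + 1.282) / √(198/2)
d = 4.572 / 9.950
d ≈ 0.46

By Cohen's convention (0.2 small / 0.5 medium / 0.8 large): small effect.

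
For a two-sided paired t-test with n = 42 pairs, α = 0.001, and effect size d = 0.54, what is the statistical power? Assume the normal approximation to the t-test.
Power ≈ 0.58

Power calculation (paired t-test, normal approximation):
z_β = d · √n - z_{α/2}
z_β = 0.54 · √42 - 3.291
z_β = 0.54 · 6.481 - 3.291
z_β = 0.209

Power = Φ(z_β) = Φ(0.209) ≈ 0.583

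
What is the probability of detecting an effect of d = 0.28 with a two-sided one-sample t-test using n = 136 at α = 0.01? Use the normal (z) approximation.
Power ≈ 0.75

Power calculation (one-sample t-test, normal approximation):
z_β = d · √n - z_{α/2}
z_β = 0.28 · √136 - 2.576
z_β = 0.28 · 11.662 - 2.576
z_β = 0.690

Power = Φ(z_β) = Φ(0.690) ≈ 0.755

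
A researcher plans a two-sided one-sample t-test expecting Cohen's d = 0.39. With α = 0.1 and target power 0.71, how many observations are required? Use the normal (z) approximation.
n = 32

Sample size formula (one-sample t-test, normal approximation):
n = ((z_{α/2} + z_β) / d)²

z_{α/2} = 1.645 (for α = 0.1, two-sided)
z_β = 0.553 (for power = 0.71)
d = 0.39

n = ((1.645 + 0.553) / 0.39)²
n = (5.636)²
n ≈ 31.76
Round up to the next whole number: n = 32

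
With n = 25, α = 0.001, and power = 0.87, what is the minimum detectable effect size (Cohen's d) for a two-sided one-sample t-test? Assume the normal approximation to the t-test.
d ≈ 0.88

Minimum detectable effect (one-sample t-test, normal approximation):
d = (z_{α/2} + z_β) / √n
d = (3.291 + 1.126) / √25
d = 4.417 / 5.000
d ≈ 0.88

By Cohen's convention (0.2 small / 0.5 medium / 0.8 large): large effect.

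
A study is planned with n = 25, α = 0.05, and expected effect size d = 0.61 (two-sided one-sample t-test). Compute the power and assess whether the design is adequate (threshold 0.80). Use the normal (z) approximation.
Power ≈ 0.86; the study is adequately powered (power ≥ 0.80)

Power calculation (one-sample t-test, normal approximation):
z_β = d · √n - z_{α/2}
z_β = 0.61 · √25 - 1.960
z_β = 0.61 · 5.000 - 1.960
z_β = 1.090

Power = Φ(z_β) = Φ(1.090) ≈ 0.862

Effect size d = 0.61 is medium by Cohen's convention (0.2/0.5/0.8).

Threshold: power ≥ 0.80 is conventionally adequate.
Power ≈ 0.86 → the study is adequately powered (power ≥ 0.80).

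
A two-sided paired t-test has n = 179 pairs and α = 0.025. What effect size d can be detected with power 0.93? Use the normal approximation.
d ≈ 0.28

Minimum detectable effect (paired t-test, normal approximation):
d = (z_{α/2} + z_β) / √n
d = (2.241 + 1.476) / √179
d = 3.717 / 13.379
d ≈ 0.28

By Cohen's convention (0.2 small / 0.5 medium / 0.8 large): small effect.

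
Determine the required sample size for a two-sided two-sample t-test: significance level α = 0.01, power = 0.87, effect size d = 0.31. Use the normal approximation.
n = 286 per group

Sample size formula (two-sample t-test, normal approximation):
n = 2 · ((z_{α/2} + z_β) / d)²

z_{α/2} = 2.576 (for α = 0.01, two-sided)
z_β = 1.126 (for power = 0.87)
d = 0.31

n = 2 · ((2.576 + 1.126) / 0.31)²
n = 2 · (11.942)²
n ≈ 285.22
Round up to the next whole number: n = 286 per group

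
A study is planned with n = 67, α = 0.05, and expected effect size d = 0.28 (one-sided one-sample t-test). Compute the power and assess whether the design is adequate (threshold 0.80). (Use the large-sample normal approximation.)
Power ≈ 0.74; the study is underpowered (power < 0.80)

Power calculation (one-sample t-test, normal approximation):
z_β = d · √n - z_α
z_β = 0.28 · √67 - 1.645
z_β = 0.28 · 8.185 - 1.645
z_β = 0.647

Power = Φ(z_β) = Φ(0.647) ≈ 0.741

Effect size d = 0.28 is small by Cohen's convention (0.2/0.5/0.8).

Threshold: power ≥ 0.80 is conventionally adequate.
Power ≈ 0.74 → the study is underpowered (power < 0.80).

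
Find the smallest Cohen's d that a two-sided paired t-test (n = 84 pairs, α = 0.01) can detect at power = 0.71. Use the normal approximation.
d ≈ 0.34

Minimum detectable effect (paired t-test, normal approximation):
d = (z_{α/2} + z_β) / √n
d = (2.576 + 0.553) / √84
d = 3.129 / 9.165
d ≈ 0.34

By Cohen's convention (0.2 small / 0.5 medium / 0.8 large): small effect.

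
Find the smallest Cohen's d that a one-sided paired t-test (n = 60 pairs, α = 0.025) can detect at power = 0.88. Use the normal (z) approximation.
d ≈ 0.40

Minimum detectable effect (paired t-test, normal approximation):
d = (z_α + z_β) / √n
d = (1.960 + 1.175) / √60
d = 3.135 / 7.746
d ≈ 0.40

By Cohen's convention (0.2 small / 0.5 medium / 0.8 large): small effect.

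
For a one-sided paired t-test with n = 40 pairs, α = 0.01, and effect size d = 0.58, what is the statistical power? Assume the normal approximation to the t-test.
Power ≈ 0.91

Power calculation (paired t-test, normal approximation):
z_β = d · √n - z_α
z_β = 0.58 · √40 - 2.326
z_β = 0.58 · 6.325 - 2.326
z_β = 1.342

Power = Φ(z_β) = Φ(1.342) ≈ 0.910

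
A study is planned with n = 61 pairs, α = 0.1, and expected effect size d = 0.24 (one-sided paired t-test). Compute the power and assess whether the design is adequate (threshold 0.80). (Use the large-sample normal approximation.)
Power ≈ 0.72; the study is underpowered (power < 0.80)

Power calculation (paired t-test, normal approximation):
z_β = d · √n - z_α
z_β = 0.24 · √61 - 1.282
z_β = 0.24 · 7.810 - 1.282
z_β = 0.593

Power = Φ(z_β) = Φ(0.593) ≈ 0.723

Effect size d = 0.24 is small by Cohen's convention (0.2/0.5/0.8).

Threshold: power ≥ 0.80 is conventionally adequate.
Power ≈ 0.72 → the study is underpowered (power < 0.80).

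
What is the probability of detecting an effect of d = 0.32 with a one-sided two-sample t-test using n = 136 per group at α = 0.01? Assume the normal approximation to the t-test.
Power ≈ 0.62

Power calculation (two-sample t-test, normal approximation):
z_β = d · √(n/2) - z_α
z_β = 0.32 · √(136/2) - 2.326
z_β = 0.32 · 8.246 - 2.326
z_β = 0.312

Power = Φ(z_β) = Φ(0.312) ≈ 0.623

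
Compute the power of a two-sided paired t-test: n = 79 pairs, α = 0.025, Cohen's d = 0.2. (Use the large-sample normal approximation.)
Power ≈ 0.32

Power calculation (paired t-test, normal approximation):
z_β = d · √n - z_{α/2}
z_β = 0.2 · √79 - 2.241
z_β = 0.2 · 8.888 - 2.241
z_β = -0.464

Power = Φ(z_β) = Φ(-0.464) ≈ 0.321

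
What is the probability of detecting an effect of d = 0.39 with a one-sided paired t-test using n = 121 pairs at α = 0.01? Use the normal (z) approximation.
Power ≈ 0.98

Power calculation (paired t-test, normal approximation):
z_β = d · √n - z_α
z_β = 0.39 · √121 - 2.326
z_β = 0.39 · 11.000 - 2.326
z_β = 1.964

Power = Φ(z_β) = Φ(1.964) ≈ 0.975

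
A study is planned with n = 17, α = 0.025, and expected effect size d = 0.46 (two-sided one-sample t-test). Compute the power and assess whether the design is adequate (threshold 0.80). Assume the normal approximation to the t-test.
Power ≈ 0.37; the study is underpowered (power < 0.80)

Power calculation (one-sample t-test, normal approximation):
z_β = d · √n - z_{α/2}
z_β = 0.46 · √17 - 2.241
z_β = 0.46 · 4.123 - 2.241
z_β = -0.345

Power = Φ(z_β) = Φ(-0.345) ≈ 0.365

Effect size d = 0.46 is small by Cohen's convention (0.2/0.5/0.8).

Threshold: power ≥ 0.80 is conventionally adequate.
Power ≈ 0.37 → the study is underpowered (power < 0.80).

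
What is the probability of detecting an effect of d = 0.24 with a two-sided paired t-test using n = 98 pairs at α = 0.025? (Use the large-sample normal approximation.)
Power ≈ 0.55

Power calculation (paired t-test, normal approximation):
z_β = d · √n - z_{α/2}
z_β = 0.24 · √98 - 2.241
z_β = 0.24 · 9.899 - 2.241
z_β = 0.134

Power = Φ(z_β) = Φ(0.134) ≈ 0.553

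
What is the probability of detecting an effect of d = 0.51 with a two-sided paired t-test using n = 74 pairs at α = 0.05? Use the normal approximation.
Power ≈ 0.99

Power calculation (paired t-test, normal approximation):
z_β = d · √n - z_{α/2}
z_β = 0.51 · √74 - 1.960
z_β = 0.51 · 8.602 - 1.960
z_β = 2.427

Power = Φ(z_β) = Φ(2.427) ≈ 0.992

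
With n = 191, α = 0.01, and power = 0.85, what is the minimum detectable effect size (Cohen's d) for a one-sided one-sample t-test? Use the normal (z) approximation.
d ≈ 0.24

Minimum detectable effect (one-sample t-test, normal approximation):
d = (z_α + z_β) / √n
d = (2.326 + 1.036) / √191
d = 3.363 / 13.820
d ≈ 0.24

By Cohen's convention (0.2 small / 0.5 medium / 0.8 large): small effect.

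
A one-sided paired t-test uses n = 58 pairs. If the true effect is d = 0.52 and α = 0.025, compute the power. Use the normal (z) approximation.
Power ≈ 0.98

Power calculation (paired t-test, normal approximation):
z_β = d · √n - z_α
z_β = 0.52 · √58 - 1.960
z_β = 0.52 · 7.616 - 1.960
z_β = 2.000

Power = Φ(z_β) = Φ(2.000) ≈ 0.977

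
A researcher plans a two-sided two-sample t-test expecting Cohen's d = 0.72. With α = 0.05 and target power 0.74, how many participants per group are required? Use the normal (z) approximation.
n = 27 per group

Sample size formula (two-sample t-test, normal approximation):
n = 2 · ((z_{α/2} + z_β) / d)²

z_{α/2} = 1.960 (for α = 0.05, two-sided)
z_β = 0.643 (for power = 0.74)
d = 0.72

n = 2 · ((1.960 + 0.643) / 0.72)²
n = 2 · (3.615)²
n ≈ 26.14
Round up to the next whole number: n = 27 per group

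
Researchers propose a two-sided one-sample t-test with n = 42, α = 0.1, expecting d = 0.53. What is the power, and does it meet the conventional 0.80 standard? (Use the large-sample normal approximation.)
Power ≈ 0.96; the study is adequately powered (power ≥ 0.80)

Power calculation (one-sample t-test, normal approximation):
z_β = d · √n - z_{α/2}
z_β = 0.53 · √42 - 1.645
z_β = 0.53 · 6.481 - 1.645
z_β = 1.790

Power = Φ(z_β) = Φ(1.790) ≈ 0.963

Effect size d = 0.53 is medium by Cohen's convention (0.2/0.5/0.8).

Threshold: power ≥ 0.80 is conventionally adequate.
Power ≈ 0.96 → the study is adequately powered (power ≥ 0.80).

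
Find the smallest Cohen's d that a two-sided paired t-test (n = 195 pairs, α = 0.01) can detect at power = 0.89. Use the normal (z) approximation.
d ≈ 0.27

Minimum detectable effect (paired t-test, normal approximation):
d = (z_{α/2} + z_β) / √n
d = (2.576 + 1.227) / √195
d = 3.802 / 13.964
d ≈ 0.27

By Cohen's convention (0.2 small / 0.5 medium / 0.8 large): small effect.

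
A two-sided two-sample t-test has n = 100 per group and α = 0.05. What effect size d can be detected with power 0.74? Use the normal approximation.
d ≈ 0.37

Minimum detectable effect (two-sample t-test, normal approximation):
d = (z_{α/2} + z_β) / √(n/2)
d = (1.960 + 0.643) / √(100/2)
d = 2.603 / 7.071
d ≈ 0.37

By Cohen's convention (0.2 small / 0.5 medium / 0.8 large): small effect.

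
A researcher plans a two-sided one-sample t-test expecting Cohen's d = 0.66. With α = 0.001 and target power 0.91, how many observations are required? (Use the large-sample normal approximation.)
n = 50

Sample size formula (one-sample t-test, normal approximation):
n = ((z_{α/2} + z_β) / d)²

z_{α/2} = 3.291 (for α = 0.001, two-sided)
z_β = 1.341 (for power = 0.91)
d = 0.66

n = ((3.291 + 1.341) / 0.66)²
n = (7.018)²
n ≈ 49.25
Round up to the next whole number: n = 50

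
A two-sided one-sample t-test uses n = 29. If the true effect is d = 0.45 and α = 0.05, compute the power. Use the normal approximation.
Power ≈ 0.68

Power calculation (one-sample t-test, normal approximation):
z_β = d · √n - z_{α/2}
z_β = 0.45 · √29 - 1.960
z_β = 0.45 · 5.385 - 1.960
z_β = 0.463

Power = Φ(z_β) = Φ(0.463) ≈ 0.678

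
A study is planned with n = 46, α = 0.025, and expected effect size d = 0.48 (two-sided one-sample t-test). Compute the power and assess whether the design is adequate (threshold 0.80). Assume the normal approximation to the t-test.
Power ≈ 0.84; the study is adequately powered (power ≥ 0.80)

Power calculation (one-sample t-test, normal approximation):
z_β = d · √n - z_{α/2}
z_β = 0.48 · √46 - 2.241
z_β = 0.48 · 6.782 - 2.241
z_β = 1.014

Power = Φ(z_β) = Φ(1.014) ≈ 0.845

Effect size d = 0.48 is small by Cohen's convention (0.2/0.5/0.8).

Threshold: power ≥ 0.80 is conventionally adequate.
Power ≈ 0.84 → the study is adequately powered (power ≥ 0.80).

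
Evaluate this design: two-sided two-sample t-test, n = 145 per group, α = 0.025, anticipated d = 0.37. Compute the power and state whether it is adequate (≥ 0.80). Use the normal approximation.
Power ≈ 0.82; the study is adequately powered (power ≥ 0.80)

Power calculation (two-sample t-test, normal approximation):
z_β = d · √(n/2) - z_{α/2}
z_β = 0.37 · √(145/2) - 2.241
z_β = 0.37 · 8.515 - 2.241
z_β = 0.909

Power = Φ(z_β) = Φ(0.909) ≈ 0.818

Effect size d = 0.37 is small by Cohen's convention (0.2/0.5/0.8).

Threshold: power ≥ 0.80 is conventionally adequate.
Power ≈ 0.82 → the study is adequately powered (power ≥ 0.80).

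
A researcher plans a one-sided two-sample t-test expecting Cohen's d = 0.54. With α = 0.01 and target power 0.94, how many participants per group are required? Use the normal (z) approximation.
n = 104 per group

Sample size formula (two-sample t-test, normal approximation):
n = 2 · ((z_α + z_β) / d)²

z_α = 2.326 (for α = 0.01, one-sided)
z_β = 1.555 (for power = 0.94)
d = 0.54

n = 2 · ((2.326 + 1.555) / 0.54)²
n = 2 · (7.187)²
n ≈ 103.31
Round up to the next whole number: n = 104 per group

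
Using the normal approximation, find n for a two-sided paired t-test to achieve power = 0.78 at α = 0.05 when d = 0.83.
n = 11 pairs

Sample size formula (paired t-test, normal approximation):
n = ((z_{α/2} + z_β) / d)²

z_{α/2} = 1.960 (for α = 0.05, two-sided)
z_β = 0.772 (for power = 0.78)
d = 0.83

n = ((1.960 + 0.772) / 0.83)²
n = (3.292)²
n ≈ 10.84
Round up to the next whole number: n = 11 pairs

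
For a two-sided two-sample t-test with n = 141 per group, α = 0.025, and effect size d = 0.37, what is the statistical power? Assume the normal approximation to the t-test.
Power ≈ 0.81

Power calculation (two-sample t-test, normal approximation):
z_β = d · √(n/2) - z_{α/2}
z_β = 0.37 · √(141/2) - 2.241
z_β = 0.37 · 8.396 - 2.241
z_β = 0.865

Power = Φ(z_β) = Φ(0.865) ≈ 0.807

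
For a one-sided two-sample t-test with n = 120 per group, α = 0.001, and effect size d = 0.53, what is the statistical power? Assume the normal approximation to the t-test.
Power ≈ 0.84

Power calculation (two-sample t-test, normal approximation):
z_β = d · √(n/2) - z_α
z_β = 0.53 · √(120/2) - 3.090
z_β = 0.53 · 7.746 - 3.090
z_β = 1.015

Power = Φ(z_β) = Φ(1.015) ≈ 0.845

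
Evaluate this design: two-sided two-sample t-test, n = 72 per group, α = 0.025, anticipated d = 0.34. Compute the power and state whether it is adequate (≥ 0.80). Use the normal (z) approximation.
Power ≈ 0.42; the study is underpowered (power < 0.80)

Power calculation (two-sample t-test, normal approximation):
z_β = d · √(n/2) - z_{α/2}
z_β = 0.34 · √(72/2) - 2.241
z_β = 0.34 · 6.000 - 2.241
z_β = -0.201

Power = Φ(z_β) = Φ(-0.201) ≈ 0.420

Effect size d = 0.34 is small by Cohen's convention (0.2/0.5/0.8).

Threshold: power ≥ 0.80 is conventionally adequate.
Power ≈ 0.42 → the study is underpowered (power < 0.80).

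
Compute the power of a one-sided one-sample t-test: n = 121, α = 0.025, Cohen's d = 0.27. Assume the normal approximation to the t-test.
Power ≈ 0.84

Power calculation (one-sample t-test, normal approximation):
z_β = d · √n - z_α
z_β = 0.27 · √121 - 1.960
z_β = 0.27 · 11.000 - 1.960
z_β = 1.010

Power = Φ(z_β) = Φ(1.010) ≈ 0.844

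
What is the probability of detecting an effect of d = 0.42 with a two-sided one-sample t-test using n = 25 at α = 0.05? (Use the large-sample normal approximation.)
Power ≈ 0.56

Power calculation (one-sample t-test, normal approximation):
z_β = d · √n - z_{α/2}
z_β = 0.42 · √25 - 1.960
z_β = 0.42 · 5.000 - 1.960
z_β = 0.140

Power = Φ(z_β) = Φ(0.140) ≈ 0.556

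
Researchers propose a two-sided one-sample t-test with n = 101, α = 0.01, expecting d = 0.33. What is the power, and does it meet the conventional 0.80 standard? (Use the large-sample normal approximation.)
Power ≈ 0.77; the study is underpowered (power < 0.80)

Power calculation (one-sample t-test, normal approximation):
z_β = d · √n - z_{α/2}
z_β = 0.33 · √101 - 2.576
z_β = 0.33 · 10.050 - 2.576
z_β = 0.741

Power = Φ(z_β) = Φ(0.741) ≈ 0.771

Effect size d = 0.33 is small by Cohen's convention (0.2/0.5/0.8).

Threshold: power ≥ 0.80 is conventionally adequate.
Power ≈ 0.77 → the study is underpowered (power < 0.80).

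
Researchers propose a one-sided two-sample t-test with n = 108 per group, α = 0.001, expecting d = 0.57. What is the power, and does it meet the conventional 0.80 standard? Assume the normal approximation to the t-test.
Power ≈ 0.86; the study is adequately powered (power ≥ 0.80)

Power calculation (two-sample t-test, normal approximation):
z_β = d · √(n/2) - z_α
z_β = 0.57 · √(108/2) - 3.090
z_β = 0.57 · 7.348 - 3.090
z_β = 1.098

Power = Φ(z_β) = Φ(1.098) ≈ 0.864

Effect size d = 0.57 is medium by Cohen's convention (0.2/0.5/0.8).

Threshold: power ≥ 0.80 is conventionally adequate.
Power ≈ 0.86 → the study is adequately powered (power ≥ 0.80).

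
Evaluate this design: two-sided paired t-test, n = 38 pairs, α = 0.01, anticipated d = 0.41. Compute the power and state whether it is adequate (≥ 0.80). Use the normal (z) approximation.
Power ≈ 0.48; the study is underpowered (power < 0.80)

Power calculation (paired t-test, normal approximation):
z_β = d · √n - z_{α/2}
z_β = 0.41 · √38 - 2.576
z_β = 0.41 · 6.164 - 2.576
z_β = -0.048

Power = Φ(z_β) = Φ(-0.048) ≈ 0.481

Effect size d = 0.41 is small by Cohen's convention (0.2/0.5/0.8).

Threshold: power ≥ 0.80 is conventionally adequate.
Power ≈ 0.48 → the study is underpowered (power < 0.80).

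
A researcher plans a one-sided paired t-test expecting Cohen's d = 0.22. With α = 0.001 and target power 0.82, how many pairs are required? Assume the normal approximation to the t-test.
n = 332 pairs

Sample size formula (paired t-test, normal approximation):
n = ((z_α + z_β) / d)²

z_α = 3.090 (for α = 0.001, one-sided)
z_β = 0.915 (for power = 0.82)
d = 0.22

n = ((3.090 + 0.915) / 0.22)²
n = (18.205)²
n ≈ 331.42
Round up to the next whole number: n = 332 pairs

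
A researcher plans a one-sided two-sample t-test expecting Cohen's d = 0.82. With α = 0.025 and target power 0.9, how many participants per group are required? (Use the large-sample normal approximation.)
n = 32 per group

Sample size formula (two-sample t-test, normal approximation):
n = 2 · ((z_α + z_β) / d)²

z_α = 1.960 (for α = 0.025, one-sided)
z_β = 1.282 (for power = 0.9)
d = 0.82

n = 2 · ((1.960 + 1.282) / 0.82)²
n = 2 · (3.954)²
n ≈ 31.27
Round up to the next whole number: n = 32 per group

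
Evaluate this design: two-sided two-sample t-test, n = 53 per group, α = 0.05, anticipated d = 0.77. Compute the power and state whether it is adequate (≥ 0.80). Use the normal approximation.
Power ≈ 0.98; the study is adequately powered (power ≥ 0.80)

Power calculation (two-sample t-test, normal approximation):
z_β = d · √(n/2) - z_{α/2}
z_β = 0.77 · √(53/2) - 1.960
z_β = 0.77 · 5.148 - 1.960
z_β = 2.004

Power = Φ(z_β) = Φ(2.004) ≈ 0.977

Effect size d = 0.77 is medium by Cohen's convention (0.2/0.5/0.8).

Threshold: power ≥ 0.80 is conventionally adequate.
Power ≈ 0.98 → the study is adequately powered (power ≥ 0.80).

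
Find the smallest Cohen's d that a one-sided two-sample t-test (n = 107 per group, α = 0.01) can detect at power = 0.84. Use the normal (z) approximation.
d ≈ 0.45

Minimum detectable effect (two-sample t-test, normal approximation):
d = (z_α + z_β) / √(n/2)
d = (2.326 + 0.994) / √(107/2)
d = 3.321 / 7.314
d ≈ 0.45

By Cohen's convention (0.2 small / 0.5 medium / 0.8 large): small effect.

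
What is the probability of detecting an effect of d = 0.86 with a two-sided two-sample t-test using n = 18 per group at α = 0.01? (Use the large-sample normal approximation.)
Power ≈ 0.50

Power calculation (two-sample t-test, normal approximation):
z_β = d · √(n/2) - z_{α/2}
z_β = 0.86 · √(18/2) - 2.576
z_β = 0.86 · 3.000 - 2.576
z_β = 0.004

Power = Φ(z_β) = Φ(0.004) ≈ 0.502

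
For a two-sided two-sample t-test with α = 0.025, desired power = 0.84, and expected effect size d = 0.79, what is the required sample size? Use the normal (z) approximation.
n = 34 per group

Sample size formula (two-sample t-test, normal approximation):
n = 2 · ((z_{α/2} + z_β) / d)²

z_{α/2} = 2.241 (for α = 0.025, two-sided)
z_β = 0.994 (for power = 0.84)
d = 0.79

n = 2 · ((2.241 + 0.994) / 0.79)²
n = 2 · (4.095)²
n ≈ 33.54
Round up to the next whole number: n = 34 per group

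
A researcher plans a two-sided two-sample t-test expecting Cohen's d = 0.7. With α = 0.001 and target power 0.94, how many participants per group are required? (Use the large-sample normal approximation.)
n = 96 per group

Sample size formula (two-sample t-test, normal approximation):
n = 2 · ((z_{α/2} + z_β) / d)²

z_{α/2} = 3.291 (for α = 0.001, two-sided)
z_β = 1.555 (for power = 0.94)
d = 0.7

n = 2 · ((3.291 + 1.555) / 0.7)²
n = 2 · (6.923)²
n ≈ 95.86
Round up to the next whole number: n = 96 per group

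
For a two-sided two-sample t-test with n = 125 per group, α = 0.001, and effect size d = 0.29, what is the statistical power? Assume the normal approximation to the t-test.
Power ≈ 0.16

Power calculation (two-sample t-test, normal approximation):
z_β = d · √(n/2) - z_{α/2}
z_β = 0.29 · √(125/2) - 3.291
z_β = 0.29 · 7.906 - 3.291
z_β = -0.998

Power = Φ(z_β) = Φ(-0.998) ≈ 0.159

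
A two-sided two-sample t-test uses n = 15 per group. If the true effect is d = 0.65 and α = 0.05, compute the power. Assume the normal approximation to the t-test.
Power ≈ 0.43

Power calculation (two-sample t-test, normal approximation):
z_β = d · √(n/2) - z_{α/2}
z_β = 0.65 · √(15/2) - 1.960
z_β = 0.65 · 2.739 - 1.960
z_β = -0.180

Power = Φ(z_β) = Φ(-0.180) ≈ 0.429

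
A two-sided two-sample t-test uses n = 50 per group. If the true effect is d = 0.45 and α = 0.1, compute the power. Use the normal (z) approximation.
Power ≈ 0.73

Power calculation (two-sample t-test, normal approximation):
z_β = d · √(n/2) - z_{α/2}
z_β = 0.45 · √(50/2) - 1.645
z_β = 0.45 · 5.000 - 1.645
z_β = 0.605

Power = Φ(z_β) = Φ(0.605) ≈ 0.727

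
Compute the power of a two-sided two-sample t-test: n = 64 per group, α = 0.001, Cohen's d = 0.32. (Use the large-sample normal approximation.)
Power ≈ 0.07

Power calculation (two-sample t-test, normal approximation):
z_β = d · √(n/2) - z_{α/2}
z_β = 0.32 · √(64/2) - 3.291
z_β = 0.32 · 5.657 - 3.291
z_β = -1.480

Power = Φ(z_β) = Φ(-1.480) ≈ 0.069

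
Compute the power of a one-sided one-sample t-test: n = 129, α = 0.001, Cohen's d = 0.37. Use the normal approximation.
Power ≈ 0.87

Power calculation (one-sample t-test, normal approximation):
z_β = d · √n - z_α
z_β = 0.37 · √129 - 3.090
z_β = 0.37 · 11.358 - 3.090
z_β = 1.112

Power = Φ(z_β) = Φ(1.112) ≈ 0.867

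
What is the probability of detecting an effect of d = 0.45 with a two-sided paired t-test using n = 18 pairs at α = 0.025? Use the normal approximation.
Power ≈ 0.37

Power calculation (paired t-test, normal approximation):
z_β = d · √n - z_{α/2}
z_β = 0.45 · √18 - 2.241
z_β = 0.45 · 4.243 - 2.241
z_β = -0.332

Power = Φ(z_β) = Φ(-0.332) ≈ 0.370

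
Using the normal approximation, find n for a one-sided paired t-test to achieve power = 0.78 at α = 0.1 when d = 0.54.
n = 15 pairs

Sample size formula (paired t-test, normal approximation):
n = ((z_α + z_β) / d)²

z_α = 1.282 (for α = 0.1, one-sided)
z_β = 0.772 (for power = 0.78)
d = 0.54

n = ((1.282 + 0.772) / 0.54)²
n = (3.804)²
n ≈ 14.47
Round up to the next whole number: n = 15 pairs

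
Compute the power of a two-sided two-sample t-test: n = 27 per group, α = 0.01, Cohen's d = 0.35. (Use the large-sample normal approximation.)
Power ≈ 0.10

Power calculation (two-sample t-test, normal approximation):
z_β = d · √(n/2) - z_{α/2}
z_β = 0.35 · √(27/2) - 2.576
z_β = 0.35 · 3.674 - 2.576
z_β = -1.290

Power = Φ(z_β) = Φ(-1.290) ≈ 0.099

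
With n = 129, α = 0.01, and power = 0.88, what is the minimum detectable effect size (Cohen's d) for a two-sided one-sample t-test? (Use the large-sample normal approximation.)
d ≈ 0.33

Minimum detectable effect (one-sample t-test, normal approximation):
d = (z_{α/2} + z_β) / √n
d = (2.576 + 1.175) / √129
d = 3.751 / 11.358
d ≈ 0.33

By Cohen's convention (0.2 small / 0.5 medium / 0.8 large): small effect.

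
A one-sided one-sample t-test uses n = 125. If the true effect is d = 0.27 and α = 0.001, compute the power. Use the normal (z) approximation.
Power ≈ 0.47

Power calculation (one-sample t-test, normal approximation):
z_β = d · √n - z_α
z_β = 0.27 · √125 - 3.090
z_β = 0.27 · 11.180 - 3.090
z_β = -0.072

Power = Φ(z_β) = Φ(-0.072) ≈ 0.471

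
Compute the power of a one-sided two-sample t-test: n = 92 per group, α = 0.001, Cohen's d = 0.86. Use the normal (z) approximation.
Power ≈ 1.00

Power calculation (two-sample t-test, normal approximation):
z_β = d · √(n/2) - z_α
z_β = 0.86 · √(92/2) - 3.090
z_β = 0.86 · 6.782 - 3.090
z_β = 2.743

Power = Φ(z_β) = Φ(2.743) ≈ 0.997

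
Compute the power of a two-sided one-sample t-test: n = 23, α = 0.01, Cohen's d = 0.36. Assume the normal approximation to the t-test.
Power ≈ 0.20

Power calculation (one-sample t-test, normal approximation):
z_β = d · √n - z_{α/2}
z_β = 0.36 · √23 - 2.576
z_β = 0.36 · 4.796 - 2.576
z_β = -0.849

Power = Φ(z_β) = Φ(-0.849) ≈ 0.198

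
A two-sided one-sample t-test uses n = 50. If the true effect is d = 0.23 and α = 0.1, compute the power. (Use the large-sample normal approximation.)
Power ≈ 0.49

Power calculation (one-sample t-test, normal approximation):
z_β = d · √n - z_{α/2}
z_β = 0.23 · √50 - 1.645
z_β = 0.23 · 7.071 - 1.645
z_β = -0.019

Power = Φ(z_β) = Φ(-0.019) ≈ 0.493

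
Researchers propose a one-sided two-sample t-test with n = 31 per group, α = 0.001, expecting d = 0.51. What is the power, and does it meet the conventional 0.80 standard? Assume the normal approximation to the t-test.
Power ≈ 0.14; the study is underpowered (power < 0.80)

Power calculation (two-sample t-test, normal approximation):
z_β = d · √(n/2) - z_α
z_β = 0.51 · √(31/2) - 3.090
z_β = 0.51 · 3.937 - 3.090
z_β = -1.082

Power = Φ(z_β) = Φ(-1.082) ≈ 0.140

Effect size d = 0.51 is medium by Cohen's convention (0.2/0.5/0.8).

Threshold: power ≥ 0.80 is conventionally adequate.
Power ≈ 0.14 → the study is underpowered (power < 0.80).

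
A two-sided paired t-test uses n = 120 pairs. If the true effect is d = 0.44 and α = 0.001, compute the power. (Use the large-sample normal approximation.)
Power ≈ 0.94

Power calculation (paired t-test, normal approximation):
z_β = d · √n - z_{α/2}
z_β = 0.44 · √120 - 3.291
z_β = 0.44 · 10.954 - 3.291
z_β = 1.529

Power = Φ(z_β) = Φ(1.529) ≈ 0.937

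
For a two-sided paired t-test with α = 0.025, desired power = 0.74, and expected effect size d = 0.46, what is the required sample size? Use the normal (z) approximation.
n = 40 pairs

Sample size formula (paired t-test, normal approximation):
n = ((z_{α/2} + z_β) / d)²

z_{α/2} = 2.241 (for α = 0.025, two-sided)
z_β = 0.643 (for power = 0.74)
d = 0.46

n = ((2.241 + 0.643) / 0.46)²
n = (6.270)²
n ≈ 39.31
Round up to the next whole number: n = 40 pairs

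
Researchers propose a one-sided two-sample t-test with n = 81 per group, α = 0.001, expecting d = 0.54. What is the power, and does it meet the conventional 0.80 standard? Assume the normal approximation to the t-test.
Power ≈ 0.64; the study is underpowered (power < 0.80)

Power calculation (two-sample t-test, normal approximation):
z_β = d · √(n/2) - z_α
z_β = 0.54 · √(81/2) - 3.090
z_β = 0.54 · 6.364 - 3.090
z_β = 0.346

Power = Φ(z_β) = Φ(0.346) ≈ 0.635

Effect size d = 0.54 is medium by Cohen's convention (0.2/0.5/0.8).

Threshold: power ≥ 0.80 is conventionally adequate.
Power ≈ 0.64 → the study is underpowered (power < 0.80).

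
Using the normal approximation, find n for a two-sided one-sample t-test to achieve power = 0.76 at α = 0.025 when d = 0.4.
n = 55

Sample size formula (one-sample t-test, normal approximation):
n = ((z_{α/2} + z_β) / d)²

z_{α/2} = 2.241 (for α = 0.025, two-sided)
z_β = 0.706 (for power = 0.76)
d = 0.4

n = ((2.241 + 0.706) / 0.4)²
n = (7.368)²
n ≈ 54.29
Round up to the next whole number: n = 55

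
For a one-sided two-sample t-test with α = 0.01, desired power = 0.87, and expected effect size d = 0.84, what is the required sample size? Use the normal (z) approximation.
n = 34 per group

Sample size formula (two-sample t-test, normal approximation):
n = 2 · ((z_α + z_β) / d)²

z_α = 2.326 (for α = 0.01, one-sided)
z_β = 1.126 (for power = 0.87)
d = 0.84

n = 2 · ((2.326 + 1.126) / 0.84)²
n = 2 · (4.110)²
n ≈ 33.78
Round up to the next whole number: n = 34 per group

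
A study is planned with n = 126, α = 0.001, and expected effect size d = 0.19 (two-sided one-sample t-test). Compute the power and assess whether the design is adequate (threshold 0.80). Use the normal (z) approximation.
Power ≈ 0.12; the study is underpowered (power < 0.80)

Power calculation (one-sample t-test, normal approximation):
z_β = d · √n - z_{α/2}
z_β = 0.19 · √126 - 3.291
z_β = 0.19 · 11.225 - 3.291
z_β = -1.158

Power = Φ(z_β) = Φ(-1.158) ≈ 0.123

Effect size d = 0.19 is very small by Cohen's convention (0.2/0.5/0.8).

Threshold: power ≥ 0.80 is conventionally adequate.
Power ≈ 0.12 → the study is underpowered (power < 0.80).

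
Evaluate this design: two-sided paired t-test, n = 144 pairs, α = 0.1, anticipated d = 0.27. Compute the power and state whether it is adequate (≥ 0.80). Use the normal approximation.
Power ≈ 0.94; the study is adequately powered (power ≥ 0.80)

Power calculation (paired t-test, normal approximation):
z_β = d · √n - z_{α/2}
z_β = 0.27 · √144 - 1.645
z_β = 0.27 · 12.000 - 1.645
z_β = 1.595

Power = Φ(z_β) = Φ(1.595) ≈ 0.945

Effect size d = 0.27 is small by Cohen's convention (0.2/0.5/0.8).

Threshold: power ≥ 0.80 is conventionally adequate.
Power ≈ 0.94 → the study is adequately powered (power ≥ 0.80).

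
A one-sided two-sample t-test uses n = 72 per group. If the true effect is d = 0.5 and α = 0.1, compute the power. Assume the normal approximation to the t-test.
Power ≈ 0.96

Power calculation (two-sample t-test, normal approximation):
z_β = d · √(n/2) - z_α
z_β = 0.5 · √(72/2) - 1.282
z_β = 0.5 · 6.000 - 1.282
z_β = 1.718

Power = Φ(z_β) = Φ(1.718) ≈ 0.957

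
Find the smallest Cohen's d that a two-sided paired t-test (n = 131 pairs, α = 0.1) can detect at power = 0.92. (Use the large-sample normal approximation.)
d ≈ 0.27

Minimum detectable effect (paired t-test, normal approximation):
d = (z_{α/2} + z_β) / √n
d = (1.645 + 1.405) / √131
d = 3.050 / 11.446
d ≈ 0.27

By Cohen's convention (0.2 small / 0.5 medium / 0.8 large): small effect.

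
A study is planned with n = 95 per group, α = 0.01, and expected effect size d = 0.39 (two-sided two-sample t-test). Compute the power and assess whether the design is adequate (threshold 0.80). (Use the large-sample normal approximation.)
Power ≈ 0.54; the study is underpowered (power < 0.80)

Power calculation (two-sample t-test, normal approximation):
z_β = d · √(n/2) - z_{α/2}
z_β = 0.39 · √(95/2) - 2.576
z_β = 0.39 · 6.892 - 2.576
z_β = 0.112

Power = Φ(z_β) = Φ(0.112) ≈ 0.545

Effect size d = 0.39 is small by Cohen's convention (0.2/0.5/0.8).

Threshold: power ≥ 0.80 is conventionally adequate.
Power ≈ 0.54 → the study is underpowered (power < 0.80).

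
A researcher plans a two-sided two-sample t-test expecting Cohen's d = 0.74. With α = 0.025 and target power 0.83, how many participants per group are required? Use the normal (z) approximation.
n = 38 per group

Sample size formula (two-sample t-test, normal approximation):
n = 2 · ((z_{α/2} + z_β) / d)²

z_{α/2} = 2.241 (for α = 0.025, two-sided)
z_β = 0.954 (for power = 0.83)
d = 0.74

n = 2 · ((2.241 + 0.954) / 0.74)²
n = 2 · (4.318)²
n ≈ 37.29
Round up to the next whole number: n = 38 per group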